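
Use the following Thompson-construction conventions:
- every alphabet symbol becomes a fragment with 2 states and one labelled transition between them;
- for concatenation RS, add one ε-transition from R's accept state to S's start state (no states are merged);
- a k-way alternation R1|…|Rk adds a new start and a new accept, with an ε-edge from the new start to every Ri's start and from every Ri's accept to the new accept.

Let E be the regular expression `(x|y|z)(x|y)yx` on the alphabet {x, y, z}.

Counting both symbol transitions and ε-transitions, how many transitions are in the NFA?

Bottom-up over the parse tree:
Each of the 7 symbol leaves contributes 1 transition (1 symbol, 0 ε).
  x|y|z = 9 transitions (3 symbol, 6 ε)
  x|y = 6 transitions (2 symbol, 4 ε)
  (x|y|z)(x|y)yx = 20 transitions (7 symbol, 13 ε)

20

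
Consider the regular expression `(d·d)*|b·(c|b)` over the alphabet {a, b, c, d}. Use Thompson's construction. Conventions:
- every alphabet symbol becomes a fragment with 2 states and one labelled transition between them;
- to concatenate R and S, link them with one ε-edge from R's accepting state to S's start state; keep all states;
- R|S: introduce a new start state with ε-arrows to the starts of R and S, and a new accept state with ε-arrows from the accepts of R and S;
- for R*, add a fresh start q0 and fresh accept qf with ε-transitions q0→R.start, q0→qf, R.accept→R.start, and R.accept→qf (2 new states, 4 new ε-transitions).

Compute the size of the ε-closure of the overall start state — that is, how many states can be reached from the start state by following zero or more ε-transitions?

Compute the ε-closure size of each fragment's start state recursively; a symbol fragment's start has no outgoing ε-edge, so its closure is just itself (size 1).
  d·d → |ε-closure| equals the left operand's closure size = 1 (its accept is not ε-reachable, so the closure stops there)
  (d·d)* → new start has ε-edges to the inner start and to the new accept, so |ε-closure| = 2 + 1 = 3
  c|b → |ε-closure| = 1 + 1 + 1 = 3 (the new accept is not ε-reachable since no branch accepts ε)
  b·(c|b) → same as the first factor's closure: |ε-closure| = 1
  (d·d)*|b·(c|b) → |ε-closure| = 1 (new start) + (3 + 1) + 1 (new accept, since some branch ε-reaches its own accept) = 6

6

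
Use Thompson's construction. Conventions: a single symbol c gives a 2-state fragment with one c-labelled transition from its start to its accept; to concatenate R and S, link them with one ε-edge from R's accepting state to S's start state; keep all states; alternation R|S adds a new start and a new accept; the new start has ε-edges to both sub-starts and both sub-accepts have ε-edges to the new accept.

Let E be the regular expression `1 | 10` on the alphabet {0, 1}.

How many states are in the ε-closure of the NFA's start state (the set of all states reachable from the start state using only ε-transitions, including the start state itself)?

3

Compute the ε-closure size of each fragment's start state recursively; a symbol fragment's start has no outgoing ε-edge, so its closure is just itself (size 1).
  10 : |closure| equals the left operand's closure size = 1 (its accept is not ε-reachable, so the closure stops there)
  1 | 10 : new start ε-reaches every alternative's start; none of them accept ε, so the new accept is not reached: |closure| = 1 + 1 + 1 = 3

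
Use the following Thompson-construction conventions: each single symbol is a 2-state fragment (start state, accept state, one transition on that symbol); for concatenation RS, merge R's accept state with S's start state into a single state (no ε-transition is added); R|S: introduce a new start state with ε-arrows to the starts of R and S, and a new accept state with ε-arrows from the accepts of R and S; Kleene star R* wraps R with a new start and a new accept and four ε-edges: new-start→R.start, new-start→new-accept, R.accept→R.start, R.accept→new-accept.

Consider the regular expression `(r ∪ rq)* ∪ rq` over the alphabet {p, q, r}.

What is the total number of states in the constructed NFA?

14

Bottom-up over the parse tree:
Each of the 5 symbol leaves contributes a 2-state fragment.
  rq : 3 states
  r ∪ rq : 7 states
  (r ∪ rq)* : 9 states
  rq : 3 states
  (r ∪ rq)* ∪ rq : 14 states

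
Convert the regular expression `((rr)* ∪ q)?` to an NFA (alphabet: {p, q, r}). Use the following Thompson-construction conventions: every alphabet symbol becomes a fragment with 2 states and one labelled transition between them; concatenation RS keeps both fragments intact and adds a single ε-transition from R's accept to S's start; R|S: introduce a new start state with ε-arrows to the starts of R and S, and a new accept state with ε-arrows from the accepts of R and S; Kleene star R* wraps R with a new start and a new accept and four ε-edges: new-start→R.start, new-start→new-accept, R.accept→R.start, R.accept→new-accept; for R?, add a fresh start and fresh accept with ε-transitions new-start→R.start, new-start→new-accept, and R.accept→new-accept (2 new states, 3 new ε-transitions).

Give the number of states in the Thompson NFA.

Per subexpression:
Each of the 3 symbol leaves contributes a 2-state fragment.
  rr : 4 states
  (rr)* : 6 states
  (rr)* ∪ q : 10 states
  ((rr)* ∪ q)? : 12 states

12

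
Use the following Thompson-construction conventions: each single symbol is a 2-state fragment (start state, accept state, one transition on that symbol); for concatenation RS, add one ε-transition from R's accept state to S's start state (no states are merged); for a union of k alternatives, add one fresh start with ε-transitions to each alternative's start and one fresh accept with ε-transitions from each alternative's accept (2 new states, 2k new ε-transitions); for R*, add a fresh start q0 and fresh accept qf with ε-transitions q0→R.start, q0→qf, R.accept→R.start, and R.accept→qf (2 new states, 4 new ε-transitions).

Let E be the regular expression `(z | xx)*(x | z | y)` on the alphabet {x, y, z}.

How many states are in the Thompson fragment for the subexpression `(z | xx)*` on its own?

Fragment for `(z | xx)*`:
Each of the 3 symbol leaves contributes a 2-state fragment.
  xx → 4 states
  z | xx → 8 states
  (z | xx)* → 10 states

10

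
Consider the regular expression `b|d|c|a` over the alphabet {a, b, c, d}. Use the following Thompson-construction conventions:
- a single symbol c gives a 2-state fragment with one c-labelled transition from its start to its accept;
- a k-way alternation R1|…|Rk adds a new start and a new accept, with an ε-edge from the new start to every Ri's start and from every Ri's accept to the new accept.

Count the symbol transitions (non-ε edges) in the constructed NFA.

Per subexpression:
Each of the 4 symbol leaves contributes exactly 1 symbol transition.
  b|d|c|a : 4 symbol transitions

4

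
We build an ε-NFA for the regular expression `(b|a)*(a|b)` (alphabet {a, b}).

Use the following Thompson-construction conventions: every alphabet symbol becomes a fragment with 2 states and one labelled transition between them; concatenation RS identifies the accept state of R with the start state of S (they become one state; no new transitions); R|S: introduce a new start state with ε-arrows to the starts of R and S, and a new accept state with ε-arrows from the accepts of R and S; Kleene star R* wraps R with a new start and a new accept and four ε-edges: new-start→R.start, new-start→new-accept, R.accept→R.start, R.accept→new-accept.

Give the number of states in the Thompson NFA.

Recursing over subexpressions:
Each of the 4 symbol leaves contributes a 2-state fragment.
  b|a : 6 states
  (b|a)* : 8 states
  a|b : 6 states
  (b|a)*(a|b) : 13 states

13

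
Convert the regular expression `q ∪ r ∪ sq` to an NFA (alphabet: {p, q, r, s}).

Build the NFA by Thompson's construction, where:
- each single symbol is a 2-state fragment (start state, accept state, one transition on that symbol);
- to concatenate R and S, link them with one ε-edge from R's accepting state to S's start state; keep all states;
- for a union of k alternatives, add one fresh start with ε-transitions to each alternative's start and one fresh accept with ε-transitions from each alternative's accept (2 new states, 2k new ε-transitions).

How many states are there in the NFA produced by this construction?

10

Bottom-up over the parse tree:
Each of the 4 symbol leaves contributes a 2-state fragment.
  sq → 4 states
  q ∪ r ∪ sq → 10 states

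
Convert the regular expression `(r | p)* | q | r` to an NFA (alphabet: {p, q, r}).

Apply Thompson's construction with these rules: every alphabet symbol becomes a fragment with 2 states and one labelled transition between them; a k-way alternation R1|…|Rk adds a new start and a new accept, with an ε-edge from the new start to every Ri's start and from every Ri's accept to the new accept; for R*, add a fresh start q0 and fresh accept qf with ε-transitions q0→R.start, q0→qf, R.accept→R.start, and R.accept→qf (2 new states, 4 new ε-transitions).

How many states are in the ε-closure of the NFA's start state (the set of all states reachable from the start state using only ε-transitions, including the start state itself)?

9

Work bottom-up. For each fragment F, track |ε-closure(F.start)| and whether F's accept lies in that closure (i.e. whether F accepts ε). A single-symbol fragment has closure size 1 and does not accept ε.
  r | p → C = 1 + 1 + 1 = 3 (the new accept is not ε-reachable since no branch accepts ε)
  (r | p)* → the star's fresh start ε-reaches both the body's start and the fresh accept: C = 2 + 3 = 5
  (r | p)* | q | r → C = 1 (new start) + (5 + 1 + 1) + 1 (new accept, since some branch ε-reaches its own accept) = 9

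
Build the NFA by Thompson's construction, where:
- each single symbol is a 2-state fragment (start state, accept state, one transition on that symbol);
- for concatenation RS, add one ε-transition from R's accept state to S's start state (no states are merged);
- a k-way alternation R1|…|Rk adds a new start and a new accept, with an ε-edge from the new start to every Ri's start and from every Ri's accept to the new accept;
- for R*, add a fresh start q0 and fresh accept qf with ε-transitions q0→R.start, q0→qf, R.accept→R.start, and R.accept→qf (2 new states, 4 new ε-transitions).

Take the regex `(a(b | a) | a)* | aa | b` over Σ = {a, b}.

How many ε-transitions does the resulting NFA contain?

20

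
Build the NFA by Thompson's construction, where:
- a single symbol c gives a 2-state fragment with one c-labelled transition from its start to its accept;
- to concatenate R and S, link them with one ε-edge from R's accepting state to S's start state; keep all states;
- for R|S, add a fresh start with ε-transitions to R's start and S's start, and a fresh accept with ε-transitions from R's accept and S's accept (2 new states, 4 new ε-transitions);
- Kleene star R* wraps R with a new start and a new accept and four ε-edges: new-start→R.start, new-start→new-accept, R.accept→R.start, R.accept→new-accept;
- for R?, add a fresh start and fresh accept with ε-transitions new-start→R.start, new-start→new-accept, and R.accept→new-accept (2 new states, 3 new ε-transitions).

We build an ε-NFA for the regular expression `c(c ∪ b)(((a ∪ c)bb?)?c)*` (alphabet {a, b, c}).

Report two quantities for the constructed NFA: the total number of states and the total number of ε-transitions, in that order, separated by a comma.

Bottom-up over the parse tree:
Each of the 8 symbol leaves contributes 2 states and 0 ε-transitions.
  c ∪ b = 6 states, 4 ε-transitions
  a ∪ c = 6 states, 4 ε-transitions
  b? = 4 states, 3 ε-transitions
  (a ∪ c)bb? = 12 states, 9 ε-transitions
  ((a ∪ c)bb?)? = 14 states, 12 ε-transitions
  ((a ∪ c)bb?)?c = 16 states, 13 ε-transitions
  (((a ∪ c)bb?)?c)* = 18 states, 17 ε-transitions
  c(c ∪ b)(((a ∪ c)bb?)?c)* = 26 states, 23 ε-transitions

26, 23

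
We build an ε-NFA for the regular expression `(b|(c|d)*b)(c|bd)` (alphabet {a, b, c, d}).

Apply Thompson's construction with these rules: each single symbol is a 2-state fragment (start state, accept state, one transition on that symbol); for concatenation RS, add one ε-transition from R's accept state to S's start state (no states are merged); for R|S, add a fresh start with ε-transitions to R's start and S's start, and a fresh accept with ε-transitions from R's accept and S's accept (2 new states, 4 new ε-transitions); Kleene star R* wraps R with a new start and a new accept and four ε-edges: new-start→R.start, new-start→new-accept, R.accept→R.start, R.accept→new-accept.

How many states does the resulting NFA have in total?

22

Recursing over subexpressions:
Each of the 7 symbol leaves contributes a 2-state fragment.
  c|d — 6 states
  (c|d)* — 8 states
  (c|d)*b — 10 states
  b|(c|d)*b — 14 states
  bd — 4 states
  c|bd — 8 states
  (b|(c|d)*b)(c|bd) — 22 states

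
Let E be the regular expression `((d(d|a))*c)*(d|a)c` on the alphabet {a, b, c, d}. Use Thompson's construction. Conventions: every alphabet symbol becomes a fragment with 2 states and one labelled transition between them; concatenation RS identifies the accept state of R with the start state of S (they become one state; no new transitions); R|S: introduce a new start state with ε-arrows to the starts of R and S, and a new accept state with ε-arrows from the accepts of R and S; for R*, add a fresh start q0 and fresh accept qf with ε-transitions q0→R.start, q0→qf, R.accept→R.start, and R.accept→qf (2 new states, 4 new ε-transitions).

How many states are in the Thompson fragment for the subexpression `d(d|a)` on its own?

Fragment for `d(d|a)`:
Each of the 3 symbol leaves contributes a 2-state fragment.
  d|a = 6 states
  d(d|a) = 7 states

7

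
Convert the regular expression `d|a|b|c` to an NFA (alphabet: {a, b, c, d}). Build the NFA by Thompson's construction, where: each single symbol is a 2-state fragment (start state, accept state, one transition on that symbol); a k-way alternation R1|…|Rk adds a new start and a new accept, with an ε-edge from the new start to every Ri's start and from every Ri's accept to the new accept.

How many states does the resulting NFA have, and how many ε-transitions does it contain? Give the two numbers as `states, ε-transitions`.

Building bottom-up:
Each of the 4 symbol leaves contributes 2 states and 0 ε-transitions.
  d|a|b|c — 10 states, 8 ε-transitions

10, 8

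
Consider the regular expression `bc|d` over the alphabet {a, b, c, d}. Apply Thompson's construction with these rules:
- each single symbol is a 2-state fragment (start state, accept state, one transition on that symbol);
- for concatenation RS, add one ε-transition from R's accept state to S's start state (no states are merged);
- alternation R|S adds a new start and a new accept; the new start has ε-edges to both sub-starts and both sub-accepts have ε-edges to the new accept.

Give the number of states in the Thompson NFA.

8

Building bottom-up:
Each of the 3 symbol leaves contributes a 2-state fragment.
  bc = 4 states
  bc|d = 8 states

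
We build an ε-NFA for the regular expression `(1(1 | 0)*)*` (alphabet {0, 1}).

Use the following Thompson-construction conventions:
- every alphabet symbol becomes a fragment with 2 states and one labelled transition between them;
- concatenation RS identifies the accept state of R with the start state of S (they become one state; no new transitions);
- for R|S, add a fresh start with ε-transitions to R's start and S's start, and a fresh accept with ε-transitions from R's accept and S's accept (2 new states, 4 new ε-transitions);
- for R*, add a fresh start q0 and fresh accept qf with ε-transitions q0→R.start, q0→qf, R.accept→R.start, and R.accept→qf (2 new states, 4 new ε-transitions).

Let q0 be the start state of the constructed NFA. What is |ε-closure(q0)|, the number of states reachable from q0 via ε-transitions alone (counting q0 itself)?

3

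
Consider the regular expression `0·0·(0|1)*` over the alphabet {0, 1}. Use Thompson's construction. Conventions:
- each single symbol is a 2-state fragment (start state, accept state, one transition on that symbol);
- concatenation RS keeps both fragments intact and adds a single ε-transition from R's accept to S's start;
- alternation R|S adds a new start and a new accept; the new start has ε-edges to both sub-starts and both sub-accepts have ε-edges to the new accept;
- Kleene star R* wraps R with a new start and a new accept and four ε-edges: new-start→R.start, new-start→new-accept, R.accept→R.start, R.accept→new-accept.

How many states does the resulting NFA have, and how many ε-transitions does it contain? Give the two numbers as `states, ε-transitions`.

12, 10

By structural recursion:
Each of the 4 symbol leaves contributes 2 states and 0 ε-transitions.
  0|1 = 6 states, 4 ε-transitions
  (0|1)* = 8 states, 8 ε-transitions
  0·0·(0|1)* = 12 states, 10 ε-transitions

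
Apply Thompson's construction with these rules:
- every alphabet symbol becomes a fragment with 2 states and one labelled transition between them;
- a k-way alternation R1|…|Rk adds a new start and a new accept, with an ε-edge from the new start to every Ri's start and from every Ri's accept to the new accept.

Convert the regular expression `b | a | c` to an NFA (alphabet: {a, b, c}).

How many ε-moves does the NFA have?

Recursing over subexpressions:
Each of the 3 symbol leaves contributes 0 ε-transitions.
  b | a | c — 6 ε-transitions

6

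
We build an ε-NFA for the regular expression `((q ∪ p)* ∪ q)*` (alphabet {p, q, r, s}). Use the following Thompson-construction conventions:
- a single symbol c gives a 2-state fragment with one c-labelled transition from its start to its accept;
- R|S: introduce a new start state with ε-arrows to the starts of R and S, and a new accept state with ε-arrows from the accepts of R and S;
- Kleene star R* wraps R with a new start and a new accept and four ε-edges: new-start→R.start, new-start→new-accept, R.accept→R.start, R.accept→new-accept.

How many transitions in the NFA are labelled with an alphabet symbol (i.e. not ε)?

3

By structural recursion:
Each of the 3 symbol leaves contributes exactly 1 symbol transition.
  q ∪ p — 2 symbol transitions
  (q ∪ p)* — 2 symbol transitions
  (q ∪ p)* ∪ q — 3 symbol transitions
  ((q ∪ p)* ∪ q)* — 3 symbol transitions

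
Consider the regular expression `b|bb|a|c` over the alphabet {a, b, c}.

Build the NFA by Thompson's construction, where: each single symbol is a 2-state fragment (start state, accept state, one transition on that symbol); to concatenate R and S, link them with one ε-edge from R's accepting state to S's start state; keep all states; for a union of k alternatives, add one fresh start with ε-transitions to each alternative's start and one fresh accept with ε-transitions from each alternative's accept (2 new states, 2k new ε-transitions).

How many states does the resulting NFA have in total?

By structural recursion:
Each of the 5 symbol leaves contributes a 2-state fragment.
  bb : 4 states
  b|bb|a|c : 12 states

12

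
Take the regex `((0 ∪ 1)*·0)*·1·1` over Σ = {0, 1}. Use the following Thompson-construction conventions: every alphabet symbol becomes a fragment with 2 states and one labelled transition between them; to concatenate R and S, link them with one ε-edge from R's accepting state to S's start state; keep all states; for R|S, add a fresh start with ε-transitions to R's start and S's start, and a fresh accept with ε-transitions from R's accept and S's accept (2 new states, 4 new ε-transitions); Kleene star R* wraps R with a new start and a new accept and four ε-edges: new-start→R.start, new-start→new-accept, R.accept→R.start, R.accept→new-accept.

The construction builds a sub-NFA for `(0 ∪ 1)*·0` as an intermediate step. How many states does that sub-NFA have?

Fragment for `(0 ∪ 1)*·0`:
Each of the 3 symbol leaves contributes a 2-state fragment.
  0 ∪ 1 = 6 states
  (0 ∪ 1)* = 8 states
  (0 ∪ 1)*·0 = 10 states

10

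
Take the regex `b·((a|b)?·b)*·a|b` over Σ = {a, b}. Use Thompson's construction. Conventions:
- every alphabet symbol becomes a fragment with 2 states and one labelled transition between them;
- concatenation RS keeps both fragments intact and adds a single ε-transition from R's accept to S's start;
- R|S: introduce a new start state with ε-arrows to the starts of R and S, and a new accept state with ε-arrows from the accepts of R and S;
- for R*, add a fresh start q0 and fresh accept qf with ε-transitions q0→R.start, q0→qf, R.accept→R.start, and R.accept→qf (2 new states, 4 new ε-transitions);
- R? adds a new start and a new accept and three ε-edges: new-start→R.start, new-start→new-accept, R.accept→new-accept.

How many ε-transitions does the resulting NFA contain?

18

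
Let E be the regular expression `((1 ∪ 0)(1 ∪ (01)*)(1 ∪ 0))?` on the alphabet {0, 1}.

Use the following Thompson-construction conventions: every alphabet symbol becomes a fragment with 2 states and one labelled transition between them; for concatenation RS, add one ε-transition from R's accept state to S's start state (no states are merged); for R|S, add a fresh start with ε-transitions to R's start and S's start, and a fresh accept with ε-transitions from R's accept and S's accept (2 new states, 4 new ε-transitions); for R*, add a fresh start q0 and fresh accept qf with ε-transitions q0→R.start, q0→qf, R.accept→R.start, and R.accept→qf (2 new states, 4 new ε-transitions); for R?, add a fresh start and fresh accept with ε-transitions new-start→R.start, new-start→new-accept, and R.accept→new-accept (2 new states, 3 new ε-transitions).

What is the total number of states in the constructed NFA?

24

Per subexpression:
Each of the 7 symbol leaves contributes a 2-state fragment.
  1 ∪ 0 = 6 states
  01 = 4 states
  (01)* = 6 states
  1 ∪ (01)* = 10 states
  1 ∪ 0 = 6 states
  (1 ∪ 0)(1 ∪ (01)*)(1 ∪ 0) = 22 states
  ((1 ∪ 0)(1 ∪ (01)*)(1 ∪ 0))? = 24 states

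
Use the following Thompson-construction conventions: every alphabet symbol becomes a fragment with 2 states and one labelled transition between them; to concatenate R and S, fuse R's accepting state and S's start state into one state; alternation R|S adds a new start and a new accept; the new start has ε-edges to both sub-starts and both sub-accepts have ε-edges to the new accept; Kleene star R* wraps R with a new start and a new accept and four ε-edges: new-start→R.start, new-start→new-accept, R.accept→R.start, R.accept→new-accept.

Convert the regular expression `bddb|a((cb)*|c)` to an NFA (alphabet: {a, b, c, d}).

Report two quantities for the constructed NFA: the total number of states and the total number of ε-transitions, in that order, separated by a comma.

By structural recursion:
Each of the 8 symbol leaves contributes 2 states and 0 ε-transitions.
  bddb → 5 states, 0 ε-transitions
  cb → 3 states, 0 ε-transitions
  (cb)* → 5 states, 4 ε-transitions
  (cb)*|c → 9 states, 8 ε-transitions
  a((cb)*|c) → 10 states, 8 ε-transitions
  bddb|a((cb)*|c) → 17 states, 12 ε-transitions

17, 12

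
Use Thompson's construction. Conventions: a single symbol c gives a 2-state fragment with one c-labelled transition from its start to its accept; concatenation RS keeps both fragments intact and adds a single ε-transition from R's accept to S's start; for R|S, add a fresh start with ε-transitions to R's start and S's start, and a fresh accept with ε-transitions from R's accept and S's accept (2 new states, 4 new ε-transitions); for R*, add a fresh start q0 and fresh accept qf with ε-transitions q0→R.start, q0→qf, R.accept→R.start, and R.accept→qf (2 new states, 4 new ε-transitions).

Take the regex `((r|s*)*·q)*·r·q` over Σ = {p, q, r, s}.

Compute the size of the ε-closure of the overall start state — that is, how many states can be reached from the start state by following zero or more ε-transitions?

12

Work bottom-up. For each fragment F, track |ε-closure(F.start)| and whether F's accept lies in that closure (i.e. whether F accepts ε). A single-symbol fragment has closure size 1 and does not accept ε.
  s* — new start has ε-edges to the inner start and to the new accept, so |closure| = 2 + 1 = 3
  r|s* — |closure| = 1 (new start) + (1 + 3) + 1 (new accept, since some branch ε-reaches its own accept) = 6
  (r|s*)* — |closure| = 1 (new start) + 6 (body) + 1 (new accept) = 8
  (r|s*)*·q — the left operand accepts ε, so the closure extends into the next operand (via the concat ε-link); |closure| = 8 + 1 = 9
  ((r|s*)*·q)* — new start has ε-edges to the inner start and to the new accept, so |closure| = 2 + 9 = 11
  ((r|s*)*·q)*·r·q — |closure| = 11 + 1 = 12 (closure spills across the concat boundary because the left factor accepts ε)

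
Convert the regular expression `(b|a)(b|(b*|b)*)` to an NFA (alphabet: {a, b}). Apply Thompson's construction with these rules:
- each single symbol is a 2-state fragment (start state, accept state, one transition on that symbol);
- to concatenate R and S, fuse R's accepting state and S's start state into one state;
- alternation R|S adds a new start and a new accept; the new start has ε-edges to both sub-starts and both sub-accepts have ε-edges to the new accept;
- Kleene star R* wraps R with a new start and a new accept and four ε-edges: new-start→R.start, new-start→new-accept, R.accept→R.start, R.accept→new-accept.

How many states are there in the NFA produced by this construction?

19

By structural recursion:
Each of the 5 symbol leaves contributes a 2-state fragment.
  b|a : 6 states
  b* : 4 states
  b*|b : 8 states
  (b*|b)* : 10 states
  b|(b*|b)* : 14 states
  (b|a)(b|(b*|b)*) : 19 states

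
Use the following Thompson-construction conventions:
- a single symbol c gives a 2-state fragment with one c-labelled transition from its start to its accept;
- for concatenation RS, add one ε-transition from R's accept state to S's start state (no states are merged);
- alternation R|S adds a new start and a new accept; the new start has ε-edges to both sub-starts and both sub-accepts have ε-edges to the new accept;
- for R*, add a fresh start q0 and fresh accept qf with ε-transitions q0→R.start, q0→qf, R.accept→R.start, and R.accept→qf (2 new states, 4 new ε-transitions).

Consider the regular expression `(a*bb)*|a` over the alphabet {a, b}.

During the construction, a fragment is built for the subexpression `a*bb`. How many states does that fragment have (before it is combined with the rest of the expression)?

8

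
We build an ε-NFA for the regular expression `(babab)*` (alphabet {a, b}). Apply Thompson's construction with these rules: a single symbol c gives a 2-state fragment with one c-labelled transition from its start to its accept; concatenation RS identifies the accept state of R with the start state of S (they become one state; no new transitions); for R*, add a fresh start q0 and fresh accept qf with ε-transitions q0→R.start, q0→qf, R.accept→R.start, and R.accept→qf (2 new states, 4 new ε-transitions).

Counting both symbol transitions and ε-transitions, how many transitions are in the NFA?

9

Recursing over subexpressions:
Each of the 5 symbol leaves contributes 1 transition (1 symbol, 0 ε).
  babab : 5 transitions (5 symbol, 0 ε)
  (babab)* : 9 transitions (5 symbol, 4 ε)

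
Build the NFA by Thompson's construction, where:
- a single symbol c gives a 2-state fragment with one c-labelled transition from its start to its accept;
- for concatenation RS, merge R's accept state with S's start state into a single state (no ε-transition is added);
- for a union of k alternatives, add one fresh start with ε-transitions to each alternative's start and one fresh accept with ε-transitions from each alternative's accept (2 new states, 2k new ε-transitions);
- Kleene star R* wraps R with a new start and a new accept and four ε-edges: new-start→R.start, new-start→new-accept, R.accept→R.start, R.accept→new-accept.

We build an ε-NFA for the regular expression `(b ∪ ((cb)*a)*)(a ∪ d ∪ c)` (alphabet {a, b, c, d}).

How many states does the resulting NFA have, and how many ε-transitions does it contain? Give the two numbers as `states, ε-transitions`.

19, 18

By structural recursion:
Each of the 7 symbol leaves contributes 2 states and 0 ε-transitions.
  cb → 3 states, 0 ε-transitions
  (cb)* → 5 states, 4 ε-transitions
  (cb)*a → 6 states, 4 ε-transitions
  ((cb)*a)* → 8 states, 8 ε-transitions
  b ∪ ((cb)*a)* → 12 states, 12 ε-transitions
  a ∪ d ∪ c → 8 states, 6 ε-transitions
  (b ∪ ((cb)*a)*)(a ∪ d ∪ c) → 19 states, 18 ε-transitions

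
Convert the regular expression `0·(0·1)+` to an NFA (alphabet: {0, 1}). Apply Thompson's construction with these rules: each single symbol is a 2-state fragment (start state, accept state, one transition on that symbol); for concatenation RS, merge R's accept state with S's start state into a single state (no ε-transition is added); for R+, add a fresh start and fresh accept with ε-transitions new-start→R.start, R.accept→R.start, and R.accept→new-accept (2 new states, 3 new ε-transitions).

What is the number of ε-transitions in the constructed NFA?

3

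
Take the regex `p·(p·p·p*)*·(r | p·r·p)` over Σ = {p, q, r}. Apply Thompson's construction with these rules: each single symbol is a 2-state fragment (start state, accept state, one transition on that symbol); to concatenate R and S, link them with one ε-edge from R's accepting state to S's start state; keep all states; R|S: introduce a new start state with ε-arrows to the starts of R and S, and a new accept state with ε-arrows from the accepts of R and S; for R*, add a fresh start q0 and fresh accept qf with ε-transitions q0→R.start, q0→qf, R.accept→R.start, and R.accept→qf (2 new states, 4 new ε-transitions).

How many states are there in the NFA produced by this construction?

22

Bottom-up over the parse tree:
Each of the 8 symbol leaves contributes a 2-state fragment.
  p* : 4 states
  p·p·p* : 8 states
  (p·p·p*)* : 10 states
  p·r·p : 6 states
  r | p·r·p : 10 states
  p·(p·p·p*)*·(r | p·r·p) : 22 states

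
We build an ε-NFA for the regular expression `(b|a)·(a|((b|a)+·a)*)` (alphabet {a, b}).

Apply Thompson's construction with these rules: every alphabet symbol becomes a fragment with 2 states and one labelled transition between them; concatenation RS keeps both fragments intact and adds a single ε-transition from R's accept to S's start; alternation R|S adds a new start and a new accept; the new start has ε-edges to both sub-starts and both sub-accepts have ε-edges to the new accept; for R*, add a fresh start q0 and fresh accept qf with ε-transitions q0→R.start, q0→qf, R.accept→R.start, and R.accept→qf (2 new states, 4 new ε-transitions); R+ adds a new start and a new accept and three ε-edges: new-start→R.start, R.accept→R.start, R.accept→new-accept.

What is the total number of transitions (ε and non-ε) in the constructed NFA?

Per subexpression:
Each of the 6 symbol leaves contributes 1 transition (1 symbol, 0 ε).
  b|a = 6 transitions (2 symbol, 4 ε)
  b|a = 6 transitions (2 symbol, 4 ε)
  (b|a)+ = 9 transitions (2 symbol, 7 ε)
  (b|a)+·a = 11 transitions (3 symbol, 8 ε)
  ((b|a)+·a)* = 15 transitions (3 symbol, 12 ε)
  a|((b|a)+·a)* = 20 transitions (4 symbol, 16 ε)
  (b|a)·(a|((b|a)+·a)*) = 27 transitions (6 symbol, 21 ε)

27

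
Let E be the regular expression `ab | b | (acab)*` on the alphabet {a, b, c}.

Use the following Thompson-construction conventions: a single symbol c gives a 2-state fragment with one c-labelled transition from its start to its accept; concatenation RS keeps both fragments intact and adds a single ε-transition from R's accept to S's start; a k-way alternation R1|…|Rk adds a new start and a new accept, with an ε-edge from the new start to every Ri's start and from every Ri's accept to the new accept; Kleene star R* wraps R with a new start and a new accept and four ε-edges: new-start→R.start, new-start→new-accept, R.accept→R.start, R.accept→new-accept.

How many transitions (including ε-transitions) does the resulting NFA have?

Recursing over subexpressions:
Each of the 7 symbol leaves contributes 1 transition (1 symbol, 0 ε).
  ab — 3 transitions (2 symbol, 1 ε)
  acab — 7 transitions (4 symbol, 3 ε)
  (acab)* — 11 transitions (4 symbol, 7 ε)
  ab | b | (acab)* — 21 transitions (7 symbol, 14 ε)

21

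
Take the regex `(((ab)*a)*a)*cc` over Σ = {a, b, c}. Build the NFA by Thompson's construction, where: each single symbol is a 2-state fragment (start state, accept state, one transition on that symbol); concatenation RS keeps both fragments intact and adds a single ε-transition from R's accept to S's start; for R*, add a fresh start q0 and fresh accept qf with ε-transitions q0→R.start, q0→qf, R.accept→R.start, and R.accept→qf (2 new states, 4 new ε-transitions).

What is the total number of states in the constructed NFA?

18

By structural recursion:
Each of the 6 symbol leaves contributes a 2-state fragment.
  ab — 4 states
  (ab)* — 6 states
  (ab)*a — 8 states
  ((ab)*a)* — 10 states
  ((ab)*a)*a — 12 states
  (((ab)*a)*a)* — 14 states
  (((ab)*a)*a)*cc — 18 states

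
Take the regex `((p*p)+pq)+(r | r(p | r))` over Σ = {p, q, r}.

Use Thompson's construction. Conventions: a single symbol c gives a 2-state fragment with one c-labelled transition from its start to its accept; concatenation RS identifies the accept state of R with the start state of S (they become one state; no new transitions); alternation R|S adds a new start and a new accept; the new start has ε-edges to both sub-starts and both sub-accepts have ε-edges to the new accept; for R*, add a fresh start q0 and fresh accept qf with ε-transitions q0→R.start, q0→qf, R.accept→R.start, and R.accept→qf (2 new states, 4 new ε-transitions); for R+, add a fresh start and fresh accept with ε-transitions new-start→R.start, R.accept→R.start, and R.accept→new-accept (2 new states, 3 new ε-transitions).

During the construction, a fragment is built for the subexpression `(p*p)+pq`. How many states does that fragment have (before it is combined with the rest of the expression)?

9

Fragment for `(p*p)+pq`:
Each of the 4 symbol leaves contributes a 2-state fragment.
  p* : 4 states
  p*p : 5 states
  (p*p)+ : 7 states
  (p*p)+pq : 9 states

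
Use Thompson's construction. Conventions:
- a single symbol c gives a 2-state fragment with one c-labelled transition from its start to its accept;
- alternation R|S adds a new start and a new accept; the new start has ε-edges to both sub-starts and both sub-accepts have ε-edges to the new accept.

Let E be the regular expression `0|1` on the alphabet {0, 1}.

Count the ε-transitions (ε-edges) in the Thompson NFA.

4

Recursing over subexpressions:
Each of the 2 symbol leaves contributes 0 ε-transitions.
  0|1 : 4 ε-transitions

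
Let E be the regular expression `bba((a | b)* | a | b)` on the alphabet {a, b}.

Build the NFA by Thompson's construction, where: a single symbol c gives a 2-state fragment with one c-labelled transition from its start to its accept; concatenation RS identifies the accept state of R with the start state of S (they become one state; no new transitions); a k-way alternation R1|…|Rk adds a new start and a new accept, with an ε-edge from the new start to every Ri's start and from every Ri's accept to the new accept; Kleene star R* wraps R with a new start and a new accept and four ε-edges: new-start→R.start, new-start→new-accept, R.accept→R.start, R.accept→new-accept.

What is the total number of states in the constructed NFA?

Recursing over subexpressions:
Each of the 7 symbol leaves contributes a 2-state fragment.
  a | b = 6 states
  (a | b)* = 8 states
  (a | b)* | a | b = 14 states
  bba((a | b)* | a | b) = 17 states

17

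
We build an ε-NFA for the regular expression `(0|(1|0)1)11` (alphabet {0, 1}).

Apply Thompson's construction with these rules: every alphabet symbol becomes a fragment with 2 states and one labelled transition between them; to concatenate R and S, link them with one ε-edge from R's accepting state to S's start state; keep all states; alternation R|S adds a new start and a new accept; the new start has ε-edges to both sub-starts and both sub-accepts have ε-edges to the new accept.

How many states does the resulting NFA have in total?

Per subexpression:
Each of the 6 symbol leaves contributes a 2-state fragment.
  1|0 = 6 states
  (1|0)1 = 8 states
  0|(1|0)1 = 12 states
  (0|(1|0)1)11 = 16 states

16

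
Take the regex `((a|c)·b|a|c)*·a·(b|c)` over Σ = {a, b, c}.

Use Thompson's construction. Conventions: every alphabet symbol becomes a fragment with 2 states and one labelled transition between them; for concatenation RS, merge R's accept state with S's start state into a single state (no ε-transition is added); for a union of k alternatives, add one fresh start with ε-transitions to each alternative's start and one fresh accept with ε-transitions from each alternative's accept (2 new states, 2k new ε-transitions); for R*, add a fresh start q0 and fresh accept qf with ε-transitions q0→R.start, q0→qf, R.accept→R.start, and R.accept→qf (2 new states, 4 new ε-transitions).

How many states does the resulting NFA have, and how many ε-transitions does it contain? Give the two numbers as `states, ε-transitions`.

By structural recursion:
Each of the 8 symbol leaves contributes 2 states and 0 ε-transitions.
  a|c — 6 states, 4 ε-transitions
  (a|c)·b — 7 states, 4 ε-transitions
  (a|c)·b|a|c — 13 states, 10 ε-transitions
  ((a|c)·b|a|c)* — 15 states, 14 ε-transitions
  b|c — 6 states, 4 ε-transitions
  ((a|c)·b|a|c)*·a·(b|c) — 21 states, 18 ε-transitions

21, 18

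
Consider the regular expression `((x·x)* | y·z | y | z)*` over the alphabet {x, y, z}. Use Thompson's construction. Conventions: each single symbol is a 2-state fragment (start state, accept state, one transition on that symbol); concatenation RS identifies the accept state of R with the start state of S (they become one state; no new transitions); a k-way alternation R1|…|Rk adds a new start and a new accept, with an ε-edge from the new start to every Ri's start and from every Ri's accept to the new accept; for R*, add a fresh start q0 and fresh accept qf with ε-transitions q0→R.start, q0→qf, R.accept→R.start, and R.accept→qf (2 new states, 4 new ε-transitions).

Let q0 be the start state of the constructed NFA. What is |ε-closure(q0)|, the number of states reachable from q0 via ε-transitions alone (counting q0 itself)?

Work bottom-up. For each fragment F, track |ε-closure(F.start)| and whether F's accept lies in that closure (i.e. whether F accepts ε). A single-symbol fragment has closure size 1 and does not accept ε.
  x·x : same as the first factor's closure: C = 1
  (x·x)* : C = 1 (new start) + 1 (body) + 1 (new accept) = 3
  y·z : C equals the left operand's closure size = 1 (its accept is not ε-reachable, so the closure stops there)
  (x·x)* | y·z | y | z : C = 1 (new start) + (3 + 1 + 1 + 1) + 1 (new accept, since some branch ε-reaches its own accept) = 8
  ((x·x)* | y·z | y | z)* : new start has ε-edges to the inner start and to the new accept, so C = 2 + 8 = 10

10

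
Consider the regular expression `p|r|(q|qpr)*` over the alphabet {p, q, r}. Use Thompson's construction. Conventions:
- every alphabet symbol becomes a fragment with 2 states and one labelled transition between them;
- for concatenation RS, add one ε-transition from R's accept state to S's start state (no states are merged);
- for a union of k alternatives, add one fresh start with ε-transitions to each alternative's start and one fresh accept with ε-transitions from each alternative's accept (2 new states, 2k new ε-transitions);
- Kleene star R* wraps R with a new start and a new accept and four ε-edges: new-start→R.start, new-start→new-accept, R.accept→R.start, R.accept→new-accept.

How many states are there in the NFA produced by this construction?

By structural recursion:
Each of the 6 symbol leaves contributes a 2-state fragment.
  qpr — 6 states
  q|qpr — 10 states
  (q|qpr)* — 12 states
  p|r|(q|qpr)* — 18 states

18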